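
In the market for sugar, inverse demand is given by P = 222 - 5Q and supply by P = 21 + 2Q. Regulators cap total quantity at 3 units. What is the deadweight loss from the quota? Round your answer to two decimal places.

2314.29

Without the quota, 222 - 5Q = 21 + 2Q gives Q* = 28.7143.
At Q = 3 the demand price is 222 - 5(3) = 207 and the supply price is 21 + 2(3) = 27.
DWL = (1/2)(gap between curves at 3) x (Q* - 3) = (1/2)(180)(25.7143) = 2314.2857.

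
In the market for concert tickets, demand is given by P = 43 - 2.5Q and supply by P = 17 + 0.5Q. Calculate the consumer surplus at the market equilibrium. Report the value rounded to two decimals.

Setting demand equal to supply, 26 = 3Q, so Q* = 8.6667 and P* = 21.3333.
The demand choke price is 43, so CS = (1/2)(Q*)(43 - P*) = (1/2)(8.6667)(21.6667) = 93.8889.

93.89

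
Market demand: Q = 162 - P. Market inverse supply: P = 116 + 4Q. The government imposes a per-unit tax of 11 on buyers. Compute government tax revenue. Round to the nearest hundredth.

Rewriting demand in inverse form: P = 162 - Q.
Pre-tax equilibrium: 162 - Q = 116 + 4Q gives Q* = 9.2, P* = 152.8.
With the tax, buyers' net willingness to pay falls by 11: (162 - 11) - Q = 116 + 4Q, so Q_t = 7. Buyers pay P_b = 155; sellers receive P_s = P_b - 11 = 144.
Tax revenue = t x Q_t = 11 x 7 = 77.

77.00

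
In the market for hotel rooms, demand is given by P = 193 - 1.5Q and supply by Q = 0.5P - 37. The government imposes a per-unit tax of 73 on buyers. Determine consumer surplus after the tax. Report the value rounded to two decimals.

129.55

Rewriting supply in inverse form: P = 74 + 2Q.
Pre-tax equilibrium: 193 - 1.5Q = 74 + 2Q gives Q* = 34, P* = 142.
A tax on buyers shifts demand down by 73: (193 - 73) - 1.5Q = 74 + 2Q, so Q_t = 13.1429. Buyers pay P_b = 173.2857; sellers receive P_s = P_b - 73 = 100.2857.
CS = (1/2)(Q_t)(193 - P_b) = (1/2)(13.1429)(19.7143) = 129.551.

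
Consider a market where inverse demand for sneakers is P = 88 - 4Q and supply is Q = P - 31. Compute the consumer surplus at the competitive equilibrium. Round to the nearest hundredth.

259.92

Rewriting supply in inverse form: P = 31 + Q.
Set 88 - 4Q = 31 + Q, which gives 57 = 5Q, so Q* = 11.4 and P* = 88 - 4(11.4) = 42.4.
Consumer surplus is the triangle under demand above P*: (1/2)(11.4)(88 - 42.4) = (1/2)(11.4)(45.6) = 259.92.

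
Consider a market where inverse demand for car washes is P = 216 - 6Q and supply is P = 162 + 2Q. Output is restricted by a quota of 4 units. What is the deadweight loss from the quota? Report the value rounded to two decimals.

Unrestricted equilibrium: Q* = (216 - 162)/(6 + 2) = 6.75.
At Q = 4 the demand price is 216 - 6(4) = 192 and the supply price is 162 + 2(4) = 170.
DWL = (1/2)(gap between curves at 4) x (Q* - 4) = (1/2)(22)(2.75) = 30.25.

30.25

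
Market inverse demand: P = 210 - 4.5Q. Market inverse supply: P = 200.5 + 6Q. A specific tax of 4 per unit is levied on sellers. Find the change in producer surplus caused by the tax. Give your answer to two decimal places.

Without the tax, 210 - 4.5Q = 200.5 + 6Q so Q* = 0.9048 and P* = 205.9286.
With the tax, sellers need 4 more per unit: 210 - 4.5Q = 200.5 + 6Q + 4, so Q_t = 0.5238. Buyers pay P_b = 207.6429; sellers receive P_s = P_b - 4 = 203.6429.
Producers lose the trapezoid between P_s and P* out to Q_t plus the triangle from Q_t to Q*: change in PS = 0.8231 - 2.4558 = -1.6327.

-1.63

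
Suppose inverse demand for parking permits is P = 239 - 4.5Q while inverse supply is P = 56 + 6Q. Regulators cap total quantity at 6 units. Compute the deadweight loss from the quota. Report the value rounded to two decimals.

Without the quota, 239 - 4.5Q = 56 + 6Q gives Q* = 17.4286.
At Q = 6 the demand price is 239 - 4.5(6) = 212 and the supply price is 56 + 6(6) = 92.
DWL = (1/2)(gap between curves at 6) x (Q* - 6) = (1/2)(120)(11.4286) = 685.7143.

685.71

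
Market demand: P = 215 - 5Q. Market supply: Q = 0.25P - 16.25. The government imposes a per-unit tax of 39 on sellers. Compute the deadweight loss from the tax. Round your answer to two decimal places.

84.50

Rewriting supply in inverse form: P = 65 + 4Q.
Pre-tax equilibrium: 215 - 5Q = 65 + 4Q gives Q* = 16.6667, P* = 131.6667.
A tax on sellers shifts supply up by 39: 215 - 5Q = 65 + 4Q + 39, so Q_t = 12.3333. Buyers pay P_b = 153.3333; sellers receive P_s = P_b - 39 = 114.3333.
Deadweight loss is the triangle between the curves from Q_t to Q*: (1/2)(16.6667 - 12.3333)(39) = 84.5.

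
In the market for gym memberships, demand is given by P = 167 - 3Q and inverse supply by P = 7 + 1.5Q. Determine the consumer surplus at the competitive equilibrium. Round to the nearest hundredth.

Setting demand equal to supply, 160 = 4.5Q, so Q* = 35.5556 and P* = 60.3333.
The demand choke price is 167, so CS = (1/2)(Q*)(167 - P*) = (1/2)(35.5556)(106.6667) = 1896.2963.

1896.30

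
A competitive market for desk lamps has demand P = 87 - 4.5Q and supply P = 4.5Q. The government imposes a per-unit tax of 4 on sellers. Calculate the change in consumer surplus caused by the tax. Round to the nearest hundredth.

Pre-tax equilibrium: 87 - 4.5Q = 4.5Q gives Q* = 9.6667, P* = 43.5.
With the tax, sellers need 4 more per unit: 87 - 4.5Q = 4.5Q + 4, so Q_t = 9.2222. Buyers pay P_b = 45.5; sellers receive P_s = P_b - 4 = 41.5.
CS falls from (1/2)(9.6667)(43.5) = 210.25 to (1/2)(9.2222)(41.5) = 191.3611, a change of -18.8889.

-18.89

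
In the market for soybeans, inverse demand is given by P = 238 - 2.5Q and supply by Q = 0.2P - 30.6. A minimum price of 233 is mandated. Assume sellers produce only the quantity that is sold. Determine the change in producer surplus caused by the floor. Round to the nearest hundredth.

-171.11

Rewriting supply in inverse form: P = 153 + 5Q.
Free-market equilibrium: 238 - 2.5Q = 153 + 5Q gives Q* = 11.3333, P* = 209.6667.
At P = 233, buyers demand (238 - 233)/2.5 = 2 while sellers would supply more, so the quantity traded is 2 at price 233.
PS goes from (1/2)(11.3333)(56.6667) = 321.1111 to 150 (computed as (233 - 153)(2) - (1/2)(5)(2)^2), a change of -171.1111.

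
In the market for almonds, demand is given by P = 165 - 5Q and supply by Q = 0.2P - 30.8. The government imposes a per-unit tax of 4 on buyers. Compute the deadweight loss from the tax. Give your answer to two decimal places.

0.80

Rewriting supply in inverse form: P = 154 + 5Q.
Without the tax, 165 - 5Q = 154 + 5Q so Q* = 1.1 and P* = 159.5.
With the tax, buyers' net willingness to pay falls by 4: (165 - 4) - 5Q = 154 + 5Q, so Q_t = 0.7. Buyers pay P_b = 161.5; sellers receive P_s = P_b - 4 = 157.5.
Deadweight loss is the triangle between the curves from Q_t to Q*: (1/2)(1.1 - 0.7)(4) = 0.8.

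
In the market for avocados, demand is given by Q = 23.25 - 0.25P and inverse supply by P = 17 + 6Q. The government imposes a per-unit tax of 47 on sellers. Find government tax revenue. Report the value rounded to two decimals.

136.30

Rewriting demand in inverse form: P = 93 - 4Q.
Without the tax, 93 - 4Q = 17 + 6Q so Q* = 7.6 and P* = 62.6.
A tax on sellers shifts supply up by 47: 93 - 4Q = 17 + 6Q + 47, so Q_t = 2.9. Buyers pay P_b = 81.4; sellers receive P_s = P_b - 47 = 34.4.
Revenue is the tax times quantity traded: 47 x 2.9 = 136.3.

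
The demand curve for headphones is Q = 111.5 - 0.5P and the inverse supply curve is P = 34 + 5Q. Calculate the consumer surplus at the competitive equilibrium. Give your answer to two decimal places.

Rewriting demand in inverse form: P = 223 - 2Q.
Equilibrium: 223 - 2Q = 34 + 5Q, so Q* = 27 and P* = 169.
The demand choke price is 223, so CS = (1/2)(Q*)(223 - P*) = (1/2)(27)(54) = 729.

729.00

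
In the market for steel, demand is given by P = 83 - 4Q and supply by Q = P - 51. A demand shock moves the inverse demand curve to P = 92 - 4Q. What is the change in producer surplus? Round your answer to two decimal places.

Rewriting supply in inverse form: P = 51 + Q.
Initial equilibrium: Q_0 = 6.4, P_0 = 57.4; CS_0 = (1/2)(6.4)(25.6) = 81.92, PS_0 = (1/2)(6.4)(6.4) = 20.48.
New equilibrium: 92 - 4Q = 51 + Q gives Q_1 = 8.2, P_1 = 59.2; CS_1 = 134.48, PS_1 = 33.62.
Change in producer surplus = 33.62 - 20.48 = 13.14.

13.14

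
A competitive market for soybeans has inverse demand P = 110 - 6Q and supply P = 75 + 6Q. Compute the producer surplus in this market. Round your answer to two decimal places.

Set 110 - 6Q = 75 + 6Q, which gives 35 = 12Q, so Q* = 2.9167 and P* = 110 - 6(2.9167) = 92.5.
PS is the area between P* and the supply curve from 0 to Q*: (1/2)(2.9167)(17.5) = 25.5208.

25.52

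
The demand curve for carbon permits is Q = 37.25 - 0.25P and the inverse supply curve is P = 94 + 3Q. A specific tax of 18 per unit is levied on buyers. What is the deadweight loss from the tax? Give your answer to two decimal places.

Rewriting demand in inverse form: P = 149 - 4Q.
Without the tax, 149 - 4Q = 94 + 3Q so Q* = 7.8571 and P* = 117.5714.
A tax on buyers shifts demand down by 18: (149 - 18) - 4Q = 94 + 3Q, so Q_t = 5.2857. Buyers pay P_b = 127.8571; sellers receive P_s = P_b - 18 = 109.8571.
Deadweight loss is the triangle between the curves from Q_t to Q*: (1/2)(7.8571 - 5.2857)(18) = 23.1429.

23.14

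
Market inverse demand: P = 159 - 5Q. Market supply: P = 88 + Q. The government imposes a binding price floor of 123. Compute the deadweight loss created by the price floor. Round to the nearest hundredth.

Free-market equilibrium: 159 - 5Q = 88 + Q gives Q* = 11.8333, P* = 99.8333.
At the floor price 123, quantity demanded is (159 - 123)/5 = 7.2; demand is the short side, so Q = 7.2 trades at P = 123.
The lost-trades triangle has base Q* - 7.2 = 4.6333 and height equal to the gap between the curves at Q = 7.2, which is 123 - 95.2 = 27.8. DWL = (1/2)(4.6333)(27.8) = 64.4033.

64.40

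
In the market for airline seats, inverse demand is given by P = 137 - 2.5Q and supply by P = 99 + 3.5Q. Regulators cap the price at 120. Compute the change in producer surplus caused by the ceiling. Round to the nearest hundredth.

-7.19

Without the control, 137 - 2.5Q = 99 + 3.5Q so Q* = 6.3333 and P* = 121.1667.
At the ceiling price 120, quantity supplied is (120 - 99)/3.5 = 6; supply is the short side, so Q = 6 trades at P = 120.
PS goes from (1/2)(6.3333)(22.1667) = 70.1944 to 63 (computed as (120 - 99)(6) - (1/2)(3.5)(6)^2), a change of -7.1944.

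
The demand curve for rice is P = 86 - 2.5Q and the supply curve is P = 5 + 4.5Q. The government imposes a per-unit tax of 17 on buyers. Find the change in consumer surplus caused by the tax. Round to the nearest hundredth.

Without the tax, 86 - 2.5Q = 5 + 4.5Q so Q* = 11.5714 and P* = 57.0714.
With the tax, buyers' net willingness to pay falls by 17: (86 - 17) - 2.5Q = 5 + 4.5Q, so Q_t = 9.1429. Buyers pay P_b = 63.1429; sellers receive P_s = P_b - 17 = 46.1429.
Consumers lose the trapezoid between P* and P_b out to Q_t plus the triangle from Q_t to Q*: change in CS = 104.4898 - 167.3724 = -62.8827.

-62.88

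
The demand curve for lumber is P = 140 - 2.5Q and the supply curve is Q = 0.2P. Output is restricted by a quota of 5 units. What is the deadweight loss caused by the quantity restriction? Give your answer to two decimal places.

700.42

Rewriting supply in inverse form: P = 5Q.
Without the quota, 140 - 2.5Q = 5Q gives Q* = 18.6667.
At Q = 5 the demand price is 140 - 2.5(5) = 127.5 and the supply price is 0 + 5(5) = 25.
DWL = (1/2)(gap between curves at 5) x (Q* - 5) = (1/2)(102.5)(13.6667) = 700.4167.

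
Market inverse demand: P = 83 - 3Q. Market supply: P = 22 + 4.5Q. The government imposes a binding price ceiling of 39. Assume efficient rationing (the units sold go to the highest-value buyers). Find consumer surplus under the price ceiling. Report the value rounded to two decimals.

Free-market equilibrium: 83 - 3Q = 22 + 4.5Q gives Q* = 8.1333, P* = 58.6.
At the ceiling price 39, quantity supplied is (39 - 22)/4.5 = 3.7778; supply is the short side, so Q = 3.7778 trades at P = 39.
The demand price at Q = 3.7778 is 71.6667. CS is the trapezoid between demand and 39 over [0, 3.7778]: (1/2)[(83 - 39) + (71.6667 - 39)](3.7778) = 144.8148.

144.81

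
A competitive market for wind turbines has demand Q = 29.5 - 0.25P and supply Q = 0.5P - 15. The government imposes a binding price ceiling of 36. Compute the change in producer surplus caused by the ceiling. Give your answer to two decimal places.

Rewriting demand in inverse form: P = 118 - 4Q.
Rewriting supply in inverse form: P = 30 + 2Q.
Free-market equilibrium: 118 - 4Q = 30 + 2Q gives Q* = 14.6667, P* = 59.3333.
At P = 36, sellers supply (36 - 30)/2 = 3 while buyers want more, so the quantity traded is 3 at price 36.
PS goes from (1/2)(14.6667)(29.3333) = 215.1111 to 9 (computed as (36 - 30)(3) - (1/2)(2)(3)^2), a change of -206.1111.

-206.11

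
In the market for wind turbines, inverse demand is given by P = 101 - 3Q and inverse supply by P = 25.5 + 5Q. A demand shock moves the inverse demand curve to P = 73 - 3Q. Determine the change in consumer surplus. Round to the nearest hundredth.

Initial equilibrium: Q_0 = 9.4375, P_0 = 72.6875; CS_0 = (1/2)(9.4375)(28.3125) = 133.5996, PS_0 = (1/2)(9.4375)(47.1875) = 222.666.
New equilibrium: 73 - 3Q = 25.5 + 5Q gives Q_1 = 5.9375, P_1 = 55.1875; CS_1 = 52.8809, PS_1 = 88.1348.
Change in consumer surplus = 52.8809 - 133.5996 = -80.7188.

-80.72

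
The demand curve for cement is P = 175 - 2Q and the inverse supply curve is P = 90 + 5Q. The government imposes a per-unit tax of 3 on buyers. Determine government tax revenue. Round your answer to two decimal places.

Pre-tax equilibrium: 175 - 2Q = 90 + 5Q gives Q* = 12.1429, P* = 150.7143.
With the tax, buyers' net willingness to pay falls by 3: (175 - 3) - 2Q = 90 + 5Q, so Q_t = 11.7143. Buyers pay P_b = 151.5714; sellers receive P_s = P_b - 3 = 148.5714.
Tax revenue = t x Q_t = 3 x 11.7143 = 35.1429.

35.14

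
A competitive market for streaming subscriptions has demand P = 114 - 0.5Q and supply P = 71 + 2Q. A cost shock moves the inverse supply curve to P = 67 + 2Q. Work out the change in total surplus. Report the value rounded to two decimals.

72.00

Initial equilibrium: Q_0 = 17.2, P_0 = 105.4; CS_0 = (1/2)(17.2)(8.6) = 73.96, PS_0 = (1/2)(17.2)(34.4) = 295.84.
New equilibrium: 114 - 0.5Q = 67 + 2Q gives Q_1 = 18.8, P_1 = 104.6; CS_1 = 88.36, PS_1 = 353.44.
Change in total surplus = (88.36 + 353.44) - (73.96 + 295.84) = 72.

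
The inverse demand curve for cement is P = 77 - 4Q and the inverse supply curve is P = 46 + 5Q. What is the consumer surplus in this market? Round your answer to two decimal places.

23.73

Equilibrium: 77 - 4Q = 46 + 5Q, so Q* = 3.4444 and P* = 63.2222.
CS is the area between the demand curve and P* from 0 to Q*: (1/2)(3.4444)(13.7778) = 23.7284.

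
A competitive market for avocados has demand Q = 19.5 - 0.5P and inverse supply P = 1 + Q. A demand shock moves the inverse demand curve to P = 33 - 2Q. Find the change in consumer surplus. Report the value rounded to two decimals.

-46.67

Rewriting demand in inverse form: P = 39 - 2Q.
Initial equilibrium: Q_0 = 12.6667, P_0 = 13.6667; CS_0 = (1/2)(12.6667)(25.3333) = 160.4444, PS_0 = (1/2)(12.6667)(12.6667) = 80.2222.
New equilibrium: 33 - 2Q = 1 + Q gives Q_1 = 10.6667, P_1 = 11.6667; CS_1 = 113.7778, PS_1 = 56.8889.
Change in consumer surplus = 113.7778 - 160.4444 = -46.6667.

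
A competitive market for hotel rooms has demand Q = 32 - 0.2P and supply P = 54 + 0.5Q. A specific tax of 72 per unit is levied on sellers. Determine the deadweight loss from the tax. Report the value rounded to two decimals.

Rewriting demand in inverse form: P = 160 - 5Q.
Pre-tax equilibrium: 160 - 5Q = 54 + 0.5Q gives Q* = 19.2727, P* = 63.6364.
A tax on sellers shifts supply up by 72: 160 - 5Q = 54 + 0.5Q + 72, so Q_t = 6.1818. Buyers pay P_b = 129.0909; sellers receive P_s = P_b - 72 = 57.0909.
Deadweight loss is the triangle between the curves from Q_t to Q*: (1/2)(19.2727 - 6.1818)(72) = 471.2727.

471.27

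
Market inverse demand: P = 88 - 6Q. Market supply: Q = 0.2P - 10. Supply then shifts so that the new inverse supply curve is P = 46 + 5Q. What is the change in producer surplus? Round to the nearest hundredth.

Rewriting supply in inverse form: P = 50 + 5Q.
Initial equilibrium: Q_0 = 3.4545, P_0 = 67.2727; CS_0 = (1/2)(3.4545)(20.7273) = 35.8017, PS_0 = (1/2)(3.4545)(17.2727) = 29.8347.
New equilibrium: 88 - 6Q = 46 + 5Q gives Q_1 = 3.8182, P_1 = 65.0909; CS_1 = 43.7355, PS_1 = 36.4463.
Change in producer surplus = 36.4463 - 29.8347 = 6.6116.

6.61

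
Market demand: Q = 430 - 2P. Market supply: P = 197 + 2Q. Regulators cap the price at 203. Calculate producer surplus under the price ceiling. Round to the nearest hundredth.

9.00

Rewriting demand in inverse form: P = 215 - 0.5Q.
Free-market equilibrium: 215 - 0.5Q = 197 + 2Q gives Q* = 7.2, P* = 211.4.
At the ceiling price 203, quantity supplied is (203 - 197)/2 = 3; supply is the short side, so Q = 3 trades at P = 203.
PS is the triangle above supply below 203: (1/2)(3)(203 - 197) = 9.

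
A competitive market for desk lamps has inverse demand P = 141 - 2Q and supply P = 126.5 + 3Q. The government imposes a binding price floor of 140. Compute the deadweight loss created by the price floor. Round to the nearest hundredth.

14.40

Without the control, 141 - 2Q = 126.5 + 3Q so Q* = 2.9 and P* = 135.2.
At P = 140, buyers demand (141 - 140)/2 = 0.5 while sellers would supply more, so the quantity traded is 0.5 at price 140.
The lost-trades triangle has base Q* - 0.5 = 2.4 and height equal to the gap between the curves at Q = 0.5, which is 140 - 128 = 12. DWL = (1/2)(2.4)(12) = 14.4.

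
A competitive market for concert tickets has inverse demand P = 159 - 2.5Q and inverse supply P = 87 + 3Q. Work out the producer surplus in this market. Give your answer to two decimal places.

Equilibrium: 159 - 2.5Q = 87 + 3Q, so Q* = 13.0909 and P* = 126.2727.
PS is the area between P* and the supply curve from 0 to Q*: (1/2)(13.0909)(39.2727) = 257.0579.

257.06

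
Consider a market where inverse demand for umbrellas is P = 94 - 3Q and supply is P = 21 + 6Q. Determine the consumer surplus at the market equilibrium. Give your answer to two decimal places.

Equilibrium: 94 - 3Q = 21 + 6Q, so Q* = 8.1111 and P* = 69.6667.
The demand choke price is 94, so CS = (1/2)(Q*)(94 - P*) = (1/2)(8.1111)(24.3333) = 98.6852.

98.69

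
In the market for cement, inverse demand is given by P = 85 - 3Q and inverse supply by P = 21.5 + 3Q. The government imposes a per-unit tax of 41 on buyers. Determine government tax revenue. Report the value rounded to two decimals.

Pre-tax equilibrium: 85 - 3Q = 21.5 + 3Q gives Q* = 10.5833, P* = 53.25.
A tax on buyers shifts demand down by 41: (85 - 41) - 3Q = 21.5 + 3Q, so Q_t = 3.75. Buyers pay P_b = 73.75; sellers receive P_s = P_b - 41 = 32.75.
Tax revenue = t x Q_t = 41 x 3.75 = 153.75.

153.75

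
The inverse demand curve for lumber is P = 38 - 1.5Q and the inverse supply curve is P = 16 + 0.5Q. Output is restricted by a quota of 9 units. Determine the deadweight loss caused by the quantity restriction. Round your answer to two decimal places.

Unrestricted equilibrium: Q* = (38 - 16)/(1.5 + 0.5) = 11.
At Q = 9 the demand price is 38 - 1.5(9) = 24.5 and the supply price is 16 + 0.5(9) = 20.5.
DWL = (1/2)(gap between curves at 9) x (Q* - 9) = (1/2)(4)(2) = 4.

4.00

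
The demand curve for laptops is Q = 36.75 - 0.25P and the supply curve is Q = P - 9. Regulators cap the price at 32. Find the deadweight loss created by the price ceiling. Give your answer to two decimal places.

52.90

Rewriting demand in inverse form: P = 147 - 4Q.
Rewriting supply in inverse form: P = 9 + Q.
Free-market equilibrium: 147 - 4Q = 9 + Q gives Q* = 27.6, P* = 36.6.
At the ceiling price 32, quantity supplied is (32 - 9)/1 = 23; supply is the short side, so Q = 23 trades at P = 32.
The lost-trades triangle has base Q* - 23 = 4.6 and height equal to the gap between the curves at Q = 23, which is 55 - 32 = 23. DWL = (1/2)(4.6)(23) = 52.9.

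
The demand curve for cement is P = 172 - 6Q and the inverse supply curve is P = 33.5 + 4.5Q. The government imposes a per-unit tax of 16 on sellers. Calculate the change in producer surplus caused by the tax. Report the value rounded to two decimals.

-85.22

Pre-tax equilibrium: 172 - 6Q = 33.5 + 4.5Q gives Q* = 13.1905, P* = 92.8571.
With the tax, sellers need 16 more per unit: 172 - 6Q = 33.5 + 4.5Q + 16, so Q_t = 11.6667. Buyers pay P_b = 102; sellers receive P_s = P_b - 16 = 86.
PS falls from (1/2)(13.1905)(59.3571) = 391.4745 to (1/2)(11.6667)(52.5) = 306.25, a change of -85.2245.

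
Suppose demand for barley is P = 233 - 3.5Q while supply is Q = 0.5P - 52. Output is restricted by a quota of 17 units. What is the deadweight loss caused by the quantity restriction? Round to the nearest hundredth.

114.57

Rewriting supply in inverse form: P = 104 + 2Q.
Without the quota, 233 - 3.5Q = 104 + 2Q gives Q* = 23.4545.
At Q = 17 the demand price is 233 - 3.5(17) = 173.5 and the supply price is 104 + 2(17) = 138.
Deadweight loss is the triangle between the curves from 17 to 23.4545: (1/2)(173.5 - 138)(23.4545 - 17) = 114.5682.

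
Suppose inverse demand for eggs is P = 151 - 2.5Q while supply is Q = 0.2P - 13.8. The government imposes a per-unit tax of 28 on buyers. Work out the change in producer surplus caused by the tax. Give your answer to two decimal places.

Rewriting supply in inverse form: P = 69 + 5Q.
Pre-tax equilibrium: 151 - 2.5Q = 69 + 5Q gives Q* = 10.9333, P* = 123.6667.
A tax on buyers shifts demand down by 28: (151 - 28) - 2.5Q = 69 + 5Q, so Q_t = 7.2. Buyers pay P_b = 133; sellers receive P_s = P_b - 28 = 105.
PS falls from (1/2)(10.9333)(54.6667) = 298.8444 to (1/2)(7.2)(36) = 129.6, a change of -169.2444.

-169.24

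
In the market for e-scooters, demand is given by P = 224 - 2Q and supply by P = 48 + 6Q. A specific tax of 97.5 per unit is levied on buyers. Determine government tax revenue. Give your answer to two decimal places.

Without the tax, 224 - 2Q = 48 + 6Q so Q* = 22 and P* = 180.
With the tax, buyers' net willingness to pay falls by 97.5: (224 - 97.5) - 2Q = 48 + 6Q, so Q_t = 9.8125. Buyers pay P_b = 204.375; sellers receive P_s = P_b - 97.5 = 106.875.
Tax revenue = t x Q_t = 97.5 x 9.8125 = 956.7188.

956.72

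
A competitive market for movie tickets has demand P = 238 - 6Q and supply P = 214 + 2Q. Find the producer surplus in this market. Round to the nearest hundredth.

Equilibrium: 238 - 6Q = 214 + 2Q, so Q* = 3 and P* = 220.
PS is the area between P* and the supply curve from 0 to Q*: (1/2)(3)(6) = 9.

9.00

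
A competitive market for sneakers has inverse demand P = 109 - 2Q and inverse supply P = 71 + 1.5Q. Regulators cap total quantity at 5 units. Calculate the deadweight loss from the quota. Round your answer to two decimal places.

60.04

Without the quota, 109 - 2Q = 71 + 1.5Q gives Q* = 10.8571.
At Q = 5 the demand price is 109 - 2(5) = 99 and the supply price is 71 + 1.5(5) = 78.5.
DWL = (1/2)(gap between curves at 5) x (Q* - 5) = (1/2)(20.5)(5.8571) = 60.0357.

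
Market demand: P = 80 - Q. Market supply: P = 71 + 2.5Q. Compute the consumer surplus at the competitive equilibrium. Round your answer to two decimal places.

Setting demand equal to supply, 9 = 3.5Q, so Q* = 2.5714 and P* = 77.4286.
The demand choke price is 80, so CS = (1/2)(Q*)(80 - P*) = (1/2)(2.5714)(2.5714) = 3.3061.

3.31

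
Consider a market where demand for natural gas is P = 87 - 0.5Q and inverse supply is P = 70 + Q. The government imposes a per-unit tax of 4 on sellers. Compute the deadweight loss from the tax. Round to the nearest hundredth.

5.33

Pre-tax equilibrium: 87 - 0.5Q = 70 + Q gives Q* = 11.3333, P* = 81.3333.
A tax on sellers shifts supply up by 4: 87 - 0.5Q = 70 + Q + 4, so Q_t = 8.6667. Buyers pay P_b = 82.6667; sellers receive P_s = P_b - 4 = 78.6667.
Deadweight loss is the triangle between the curves from Q_t to Q*: (1/2)(11.3333 - 8.6667)(4) = 5.3333.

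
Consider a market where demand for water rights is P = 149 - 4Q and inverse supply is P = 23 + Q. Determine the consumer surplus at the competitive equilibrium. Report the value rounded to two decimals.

1270.08

Equilibrium: 149 - 4Q = 23 + Q, so Q* = 25.2 and P* = 48.2.
Consumer surplus is the triangle under demand above P*: (1/2)(25.2)(149 - 48.2) = (1/2)(25.2)(100.8) = 1270.08.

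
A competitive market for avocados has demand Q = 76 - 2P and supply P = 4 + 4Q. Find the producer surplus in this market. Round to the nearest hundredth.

114.17

Rewriting demand in inverse form: P = 38 - 0.5Q.
Set 38 - 0.5Q = 4 + 4Q, which gives 34 = 4.5Q, so Q* = 7.5556 and P* = 38 - 0.5(7.5556) = 34.2222.
The supply curve's price intercept is 4, so PS = (1/2)(Q*)(P* - 4) = (1/2)(7.5556)(30.2222) = 114.1728.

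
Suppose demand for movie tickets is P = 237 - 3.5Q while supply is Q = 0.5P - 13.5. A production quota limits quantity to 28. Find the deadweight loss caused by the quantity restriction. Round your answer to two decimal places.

Rewriting supply in inverse form: P = 27 + 2Q.
Without the quota, 237 - 3.5Q = 27 + 2Q gives Q* = 38.1818.
At Q = 28 the demand price is 237 - 3.5(28) = 139 and the supply price is 27 + 2(28) = 83.
DWL = (1/2)(gap between curves at 28) x (Q* - 28) = (1/2)(56)(10.1818) = 285.0909.

285.09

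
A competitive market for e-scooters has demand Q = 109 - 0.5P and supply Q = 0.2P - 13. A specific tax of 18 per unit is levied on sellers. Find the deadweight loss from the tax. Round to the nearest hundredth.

Rewriting demand in inverse form: P = 218 - 2Q.
Rewriting supply in inverse form: P = 65 + 5Q.
Without the tax, 218 - 2Q = 65 + 5Q so Q* = 21.8571 and P* = 174.2857.
A tax on sellers shifts supply up by 18: 218 - 2Q = 65 + 5Q + 18, so Q_t = 19.2857. Buyers pay P_b = 179.4286; sellers receive P_s = P_b - 18 = 161.4286.
Deadweight loss is the triangle between the curves from Q_t to Q*: (1/2)(21.8571 - 19.2857)(18) = 23.1429.

23.14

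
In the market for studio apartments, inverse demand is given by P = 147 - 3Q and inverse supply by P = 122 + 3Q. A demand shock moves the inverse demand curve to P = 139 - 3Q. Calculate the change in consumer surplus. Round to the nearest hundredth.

Initial equilibrium: Q_0 = 4.1667, P_0 = 134.5; CS_0 = (1/2)(4.1667)(12.5) = 26.0417, PS_0 = (1/2)(4.1667)(12.5) = 26.0417.
New equilibrium: 139 - 3Q = 122 + 3Q gives Q_1 = 2.8333, P_1 = 130.5; CS_1 = 12.0417, PS_1 = 12.0417.
Change in consumer surplus = 12.0417 - 26.0417 = -14.

-14.00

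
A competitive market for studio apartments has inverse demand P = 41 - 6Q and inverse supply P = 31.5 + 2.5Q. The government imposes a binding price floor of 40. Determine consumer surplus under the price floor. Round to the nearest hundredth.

0.08

Without the control, 41 - 6Q = 31.5 + 2.5Q so Q* = 1.1176 and P* = 34.2941.
At the floor price 40, quantity demanded is (41 - 40)/6 = 0.1667; demand is the short side, so Q = 0.1667 trades at P = 40.
CS is the triangle under demand above 40: (1/2)(0.1667)(41 - 40) = 0.0833.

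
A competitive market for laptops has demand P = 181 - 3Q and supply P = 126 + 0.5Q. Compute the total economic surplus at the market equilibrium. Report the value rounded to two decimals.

432.14

Setting demand equal to supply, 55 = 3.5Q, so Q* = 15.7143 and P* = 133.8571.
Total surplus is the full triangle between the curves from 0 to Q*: (1/2)(15.7143)(181 - 126) = 432.1429.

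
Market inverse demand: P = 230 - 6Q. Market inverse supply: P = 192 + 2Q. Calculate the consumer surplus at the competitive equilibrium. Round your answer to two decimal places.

Equilibrium: 230 - 6Q = 192 + 2Q, so Q* = 4.75 and P* = 201.5.
Consumer surplus is the triangle under demand above P*: (1/2)(4.75)(230 - 201.5) = (1/2)(4.75)(28.5) = 67.6875.

67.69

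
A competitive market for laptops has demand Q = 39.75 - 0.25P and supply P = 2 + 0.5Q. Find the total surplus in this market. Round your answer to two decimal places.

2738.78

Rewriting demand in inverse form: P = 159 - 4Q.
Equilibrium: 159 - 4Q = 2 + 0.5Q, so Q* = 34.8889 and P* = 19.4444.
Total surplus is the full triangle between the curves from 0 to Q*: (1/2)(34.8889)(159 - 2) = 2738.7778.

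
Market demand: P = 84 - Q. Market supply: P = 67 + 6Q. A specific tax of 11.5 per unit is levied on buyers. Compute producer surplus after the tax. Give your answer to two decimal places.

1.85

Without the tax, 84 - Q = 67 + 6Q so Q* = 2.4286 and P* = 81.5714.
A tax on buyers shifts demand down by 11.5: (84 - 11.5) - Q = 67 + 6Q, so Q_t = 0.7857. Buyers pay P_b = 83.2143; sellers receive P_s = P_b - 11.5 = 71.7143.
PS = (1/2)(Q_t)(P_s - 67) = (1/2)(0.7857)(4.7143) = 1.852.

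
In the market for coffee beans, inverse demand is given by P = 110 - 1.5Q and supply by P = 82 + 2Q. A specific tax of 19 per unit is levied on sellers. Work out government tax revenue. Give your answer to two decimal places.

48.86

Pre-tax equilibrium: 110 - 1.5Q = 82 + 2Q gives Q* = 8, P* = 98.
A tax on sellers shifts supply up by 19: 110 - 1.5Q = 82 + 2Q + 19, so Q_t = 2.5714. Buyers pay P_b = 106.1429; sellers receive P_s = P_b - 19 = 87.1429.
Revenue is the tax times quantity traded: 19 x 2.5714 = 48.8571.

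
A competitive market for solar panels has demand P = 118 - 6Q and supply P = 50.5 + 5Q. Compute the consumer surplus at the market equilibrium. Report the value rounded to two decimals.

112.96

Set 118 - 6Q = 50.5 + 5Q, which gives 67.5 = 11Q, so Q* = 6.1364 and P* = 118 - 6(6.1364) = 81.1818.
Consumer surplus is the triangle under demand above P*: (1/2)(6.1364)(118 - 81.1818) = (1/2)(6.1364)(36.8182) = 112.9649.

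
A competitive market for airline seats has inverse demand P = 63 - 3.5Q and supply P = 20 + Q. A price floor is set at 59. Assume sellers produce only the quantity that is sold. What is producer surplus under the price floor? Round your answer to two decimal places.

43.92

Without the control, 63 - 3.5Q = 20 + Q so Q* = 9.5556 and P* = 29.5556.
At P = 59, buyers demand (63 - 59)/3.5 = 1.1429 while sellers would supply more, so the quantity traded is 1.1429 at price 59.
The supply price at Q = 1.1429 is 21.1429. PS is the trapezoid between 59 and supply over [0, 1.1429]: (1/2)[(59 - 20) + (59 - 21.1429)](1.1429) = 43.9184.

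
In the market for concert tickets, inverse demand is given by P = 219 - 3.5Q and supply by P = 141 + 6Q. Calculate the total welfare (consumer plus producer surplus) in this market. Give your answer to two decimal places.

320.21

Set 219 - 3.5Q = 141 + 6Q, which gives 78 = 9.5Q, so Q* = 8.2105 and P* = 219 - 3.5(8.2105) = 190.2632.
Total surplus is the full triangle between the curves from 0 to Q*: (1/2)(8.2105)(219 - 141) = 320.2105.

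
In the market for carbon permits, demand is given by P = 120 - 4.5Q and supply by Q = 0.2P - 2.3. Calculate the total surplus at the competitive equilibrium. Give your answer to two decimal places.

619.59

Rewriting supply in inverse form: P = 11.5 + 5Q.
Setting demand equal to supply, 108.5 = 9.5Q, so Q* = 11.4211 and P* = 68.6053.
CS = (1/2)(11.4211)(51.3947) = 293.491 and PS = (1/2)(11.4211)(57.1053) = 326.1011, so total surplus = 619.5921.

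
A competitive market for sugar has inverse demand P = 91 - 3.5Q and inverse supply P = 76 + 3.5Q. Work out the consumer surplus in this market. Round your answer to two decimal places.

Set 91 - 3.5Q = 76 + 3.5Q, which gives 15 = 7Q, so Q* = 2.1429 and P* = 91 - 3.5(2.1429) = 83.5.
Consumer surplus is the triangle under demand above P*: (1/2)(2.1429)(91 - 83.5) = (1/2)(2.1429)(7.5) = 8.0357.

8.04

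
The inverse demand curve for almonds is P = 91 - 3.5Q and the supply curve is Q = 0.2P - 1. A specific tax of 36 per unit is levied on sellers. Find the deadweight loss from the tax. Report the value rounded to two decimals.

76.24

Rewriting supply in inverse form: P = 5 + 5Q.
Without the tax, 91 - 3.5Q = 5 + 5Q so Q* = 10.1176 and P* = 55.5882.
A tax on sellers shifts supply up by 36: 91 - 3.5Q = 5 + 5Q + 36, so Q_t = 5.8824. Buyers pay P_b = 70.4118; sellers receive P_s = P_b - 36 = 34.4118.
The welfare triangle lost has base Q* - Q_t = 4.2353 and height t = 36, so DWL = (1/2)(4.2353)(36) = 76.2353.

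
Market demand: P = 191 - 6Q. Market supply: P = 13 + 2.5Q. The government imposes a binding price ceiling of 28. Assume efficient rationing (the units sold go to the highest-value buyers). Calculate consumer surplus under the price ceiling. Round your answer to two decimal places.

Without the control, 191 - 6Q = 13 + 2.5Q so Q* = 20.9412 and P* = 65.3529.
At the ceiling price 28, quantity supplied is (28 - 13)/2.5 = 6; supply is the short side, so Q = 6 trades at P = 28.
The demand price at Q = 6 is 155. CS is the trapezoid between demand and 28 over [0, 6]: (1/2)[(191 - 28) + (155 - 28)](6) = 870.

870.00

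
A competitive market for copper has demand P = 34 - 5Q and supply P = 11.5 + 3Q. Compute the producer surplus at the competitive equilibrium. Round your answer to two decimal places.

Setting demand equal to supply, 22.5 = 8Q, so Q* = 2.8125 and P* = 19.9375.
PS is the area between P* and the supply curve from 0 to Q*: (1/2)(2.8125)(8.4375) = 11.8652.

11.87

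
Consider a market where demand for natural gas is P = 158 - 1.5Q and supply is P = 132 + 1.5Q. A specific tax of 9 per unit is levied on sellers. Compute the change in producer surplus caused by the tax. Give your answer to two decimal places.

-32.25

Pre-tax equilibrium: 158 - 1.5Q = 132 + 1.5Q gives Q* = 8.6667, P* = 145.
With the tax, sellers need 9 more per unit: 158 - 1.5Q = 132 + 1.5Q + 9, so Q_t = 5.6667. Buyers pay P_b = 149.5; sellers receive P_s = P_b - 9 = 140.5.
Producers lose the trapezoid between P_s and P* out to Q_t plus the triangle from Q_t to Q*: change in PS = 24.0833 - 56.3333 = -32.25.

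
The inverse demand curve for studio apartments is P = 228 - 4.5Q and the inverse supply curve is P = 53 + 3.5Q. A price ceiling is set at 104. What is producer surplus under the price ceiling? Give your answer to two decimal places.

371.57

Free-market equilibrium: 228 - 4.5Q = 53 + 3.5Q gives Q* = 21.875, P* = 129.5625.
At P = 104, sellers supply (104 - 53)/3.5 = 14.5714 while buyers want more, so the quantity traded is 14.5714 at price 104.
PS is the triangle above supply below 104: (1/2)(14.5714)(104 - 53) = 371.5714.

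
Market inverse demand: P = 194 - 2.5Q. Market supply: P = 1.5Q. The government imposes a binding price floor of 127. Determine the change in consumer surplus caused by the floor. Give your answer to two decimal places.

-2042.51

Free-market equilibrium: 194 - 2.5Q = 1.5Q gives Q* = 48.5, P* = 72.75.
At P = 127, buyers demand (194 - 127)/2.5 = 26.8 while sellers would supply more, so the quantity traded is 26.8 at price 127.
CS goes from (1/2)(48.5)(121.25) = 2940.3125 to 897.8 (computed as (194 - 127)(26.8) - (1/2)(2.5)(26.8)^2), a change of -2042.5125.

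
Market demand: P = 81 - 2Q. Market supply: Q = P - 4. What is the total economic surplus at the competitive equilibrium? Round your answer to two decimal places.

Rewriting supply in inverse form: P = 4 + Q.
Setting demand equal to supply, 77 = 3Q, so Q* = 25.6667 and P* = 29.6667.
CS = (1/2)(25.6667)(51.3333) = 658.7778 and PS = (1/2)(25.6667)(25.6667) = 329.3889, so total surplus = 988.1667.

988.17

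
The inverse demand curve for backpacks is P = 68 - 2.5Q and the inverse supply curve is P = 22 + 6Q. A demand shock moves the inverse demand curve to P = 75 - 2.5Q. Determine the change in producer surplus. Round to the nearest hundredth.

Initial equilibrium: Q_0 = 5.4118, P_0 = 54.4706; CS_0 = (1/2)(5.4118)(13.5294) = 36.609, PS_0 = (1/2)(5.4118)(32.4706) = 87.8616.
New equilibrium: 75 - 2.5Q = 22 + 6Q gives Q_1 = 6.2353, P_1 = 59.4118; CS_1 = 48.5986, PS_1 = 116.6367.
Change in producer surplus = 116.6367 - 87.8616 = 28.7751.

28.78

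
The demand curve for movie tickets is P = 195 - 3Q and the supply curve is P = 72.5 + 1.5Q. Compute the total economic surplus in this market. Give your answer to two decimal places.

Setting demand equal to supply, 122.5 = 4.5Q, so Q* = 27.2222 and P* = 113.3333.
CS = (1/2)(27.2222)(81.6667) = 1111.5741 and PS = (1/2)(27.2222)(40.8333) = 555.787, so total surplus = 1667.3611.

1667.36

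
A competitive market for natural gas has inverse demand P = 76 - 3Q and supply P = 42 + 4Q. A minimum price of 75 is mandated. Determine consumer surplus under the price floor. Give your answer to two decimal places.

Free-market equilibrium: 76 - 3Q = 42 + 4Q gives Q* = 4.8571, P* = 61.4286.
At the floor price 75, quantity demanded is (76 - 75)/3 = 0.3333; demand is the short side, so Q = 0.3333 trades at P = 75.
CS is the triangle under demand above 75: (1/2)(0.3333)(76 - 75) = 0.1667.

0.17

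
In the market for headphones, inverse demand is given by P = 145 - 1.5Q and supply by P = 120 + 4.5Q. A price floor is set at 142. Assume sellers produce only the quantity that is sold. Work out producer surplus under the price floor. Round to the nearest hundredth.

35.00

Free-market equilibrium: 145 - 1.5Q = 120 + 4.5Q gives Q* = 4.1667, P* = 138.75.
At P = 142, buyers demand (145 - 142)/1.5 = 2 while sellers would supply more, so the quantity traded is 2 at price 142.
The supply price at Q = 2 is 129. PS is the trapezoid between 142 and supply over [0, 2]: (1/2)[(142 - 120) + (142 - 129)](2) = 35.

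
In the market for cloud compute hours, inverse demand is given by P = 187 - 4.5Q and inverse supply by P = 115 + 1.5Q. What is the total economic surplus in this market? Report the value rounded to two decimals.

Set 187 - 4.5Q = 115 + 1.5Q, which gives 72 = 6Q, so Q* = 12 and P* = 187 - 4.5(12) = 133.
Total surplus is the full triangle between the curves from 0 to Q*: (1/2)(12)(187 - 115) = 432.

432.00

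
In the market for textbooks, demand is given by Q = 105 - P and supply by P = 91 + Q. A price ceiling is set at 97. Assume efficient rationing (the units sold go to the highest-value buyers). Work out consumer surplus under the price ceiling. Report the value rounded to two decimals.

30.00

Rewriting demand in inverse form: P = 105 - Q.
Free-market equilibrium: 105 - Q = 91 + Q gives Q* = 7, P* = 98.
At the ceiling price 97, quantity supplied is (97 - 91)/1 = 6; supply is the short side, so Q = 6 trades at P = 97.
The demand price at Q = 6 is 99. CS is the trapezoid between demand and 97 over [0, 6]: (1/2)[(105 - 97) + (99 - 97)](6) = 30.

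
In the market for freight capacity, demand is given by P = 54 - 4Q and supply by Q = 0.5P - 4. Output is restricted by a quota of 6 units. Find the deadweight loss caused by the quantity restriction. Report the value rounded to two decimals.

Rewriting supply in inverse form: P = 8 + 2Q.
Unrestricted equilibrium: Q* = (54 - 8)/(4 + 2) = 7.6667.
At Q = 6 the demand price is 54 - 4(6) = 30 and the supply price is 8 + 2(6) = 20.
Deadweight loss is the triangle between the curves from 6 to 7.6667: (1/2)(30 - 20)(7.6667 - 6) = 8.3333.

8.33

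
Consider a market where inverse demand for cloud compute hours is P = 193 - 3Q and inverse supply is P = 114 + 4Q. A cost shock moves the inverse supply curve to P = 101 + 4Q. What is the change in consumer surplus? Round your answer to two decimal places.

68.05

Initial equilibrium: Q_0 = 11.2857, P_0 = 159.1429; CS_0 = (1/2)(11.2857)(33.8571) = 191.051, PS_0 = (1/2)(11.2857)(45.1429) = 254.7347.
New equilibrium: 193 - 3Q = 101 + 4Q gives Q_1 = 13.1429, P_1 = 153.5714; CS_1 = 259.102, PS_1 = 345.4694.
Change in consumer surplus = 259.102 - 191.051 = 68.051.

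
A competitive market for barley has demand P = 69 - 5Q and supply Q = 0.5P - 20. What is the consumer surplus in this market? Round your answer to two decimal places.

42.91

Rewriting supply in inverse form: P = 40 + 2Q.
Setting demand equal to supply, 29 = 7Q, so Q* = 4.1429 and P* = 48.2857.
The demand choke price is 69, so CS = (1/2)(Q*)(69 - P*) = (1/2)(4.1429)(20.7143) = 42.9082.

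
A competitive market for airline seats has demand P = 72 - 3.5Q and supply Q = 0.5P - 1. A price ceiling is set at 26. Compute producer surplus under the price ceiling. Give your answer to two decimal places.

Rewriting supply in inverse form: P = 2 + 2Q.
Free-market equilibrium: 72 - 3.5Q = 2 + 2Q gives Q* = 12.7273, P* = 27.4545.
At P = 26, sellers supply (26 - 2)/2 = 12 while buyers want more, so the quantity traded is 12 at price 26.
PS is the triangle above supply below 26: (1/2)(12)(26 - 2) = 144.

144.00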